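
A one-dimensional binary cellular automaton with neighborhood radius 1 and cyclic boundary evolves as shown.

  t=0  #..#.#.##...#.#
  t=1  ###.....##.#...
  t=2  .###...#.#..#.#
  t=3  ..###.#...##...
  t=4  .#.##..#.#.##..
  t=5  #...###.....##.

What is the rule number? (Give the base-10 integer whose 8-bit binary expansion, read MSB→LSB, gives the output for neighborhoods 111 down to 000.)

210

  [7] ### => #  t=1,i=1
  [6] ##. => #  t=0,i=0
  [5] #.# => .  t=0,i=4
  [4] #.. => #  t=0,i=1
  [3] .## => .  t=0,i=7
  [2] .#. => .  t=0,i=3
  [1] ..# => #  t=0,i=2
  [0] ... => .  t=0,i=10
  bits 11010010 = 210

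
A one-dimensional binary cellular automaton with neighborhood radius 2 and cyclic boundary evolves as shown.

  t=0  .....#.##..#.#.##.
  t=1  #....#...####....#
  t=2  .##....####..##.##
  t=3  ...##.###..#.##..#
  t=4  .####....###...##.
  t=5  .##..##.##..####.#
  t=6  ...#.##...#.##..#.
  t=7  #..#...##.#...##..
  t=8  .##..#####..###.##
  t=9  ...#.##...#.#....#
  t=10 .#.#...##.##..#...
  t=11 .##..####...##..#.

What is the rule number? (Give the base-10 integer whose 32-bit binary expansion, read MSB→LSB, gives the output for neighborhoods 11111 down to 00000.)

117941992

  [31] ##### => .  t=8,i=7
  [30] ####. => .  t=1,i=11
  [29] ###.# => .  t=5,i=15
  [28] ###.. => .  t=1,i=12
  [27] ##.## => .  t=2,i=0
  [26] ##.#. => #  t=5,i=16
  [25] ##..# => #  t=0,i=9
  [24] ##... => #  t=0,i=17
  [23] #.### => .  t=3,i=6
  [22] #.##. => .  t=0,i=7
  [21] #.#.# => .  t=0,i=13
  [20] #.#.. => .  t=7,i=10
  [19] #..## => .  t=2,i=12
  [18] #..#. => #  t=0,i=10
  [17] #...# => #  t=1,i=7
  [16] #.... => #  t=0,i=0
  [15] .#### => #  t=1,i=10
  [14] .###. => .  t=3,i=7
  [13] .##.# => #  t=2,i=14
  [12] .##.. => .  t=0,i=8
  [11] .#.## => .  t=0,i=6
  [10] .#.#. => #  t=0,i=12
  [9] .#..# => #  t=7,i=1
  [8] .#... => .  t=1,i=6
  [7] ..### => #  t=1,i=9
  [6] ..##. => #  t=1,i=17
  [5] ..#.# => #  t=0,i=5
  [4] ..#.. => .  t=1,i=5
  [3] ...## => #  t=1,i=8
  [2] ...#. => .  t=0,i=4
  [1] ....# => .  t=0,i=3
  [0] ..... => .  t=0,i=1
  bits 00000111000001111010011011101000 = 117941992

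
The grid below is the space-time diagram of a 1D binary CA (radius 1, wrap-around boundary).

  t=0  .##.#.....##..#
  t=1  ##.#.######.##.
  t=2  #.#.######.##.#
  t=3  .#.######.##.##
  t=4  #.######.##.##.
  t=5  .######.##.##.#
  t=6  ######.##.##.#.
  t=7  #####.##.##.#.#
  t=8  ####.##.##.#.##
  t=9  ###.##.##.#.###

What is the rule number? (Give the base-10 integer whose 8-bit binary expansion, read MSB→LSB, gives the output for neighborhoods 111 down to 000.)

187

  ###|#  b7=1 t=1,i=6
  ##.|.  b6=0 t=0,i=2
  #.#|#  b5=1 t=0,i=0
  #..|#  b4=1 t=0,i=5
  .##|#  b3=1 t=0,i=1
  .#.|.  b2=0 t=0,i=4
  ..#|#  b1=1 t=0,i=9
  ...|#  b0=1 t=0,i=6
  bits 10111011 = 187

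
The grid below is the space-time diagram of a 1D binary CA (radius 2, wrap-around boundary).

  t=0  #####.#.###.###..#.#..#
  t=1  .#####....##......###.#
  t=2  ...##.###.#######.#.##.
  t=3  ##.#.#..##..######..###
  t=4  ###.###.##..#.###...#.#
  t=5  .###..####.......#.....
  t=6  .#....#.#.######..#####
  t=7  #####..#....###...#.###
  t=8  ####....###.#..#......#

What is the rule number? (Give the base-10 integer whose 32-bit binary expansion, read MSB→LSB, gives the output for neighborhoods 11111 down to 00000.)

3981514691

  nb #####: next=#  (t=0,i=1, bit31=1)
  nb ####.: next=#  (t=0,i=3, bit30=1)
  nb ###.#: next=#  (t=0,i=4, bit29=1)
  nb ###..: next=.  (t=0,i=14, bit28=0)
  nb ##.##: next=#  (t=0,i=11, bit27=1)
  nb ##.#.: next=#  (t=0,i=5, bit26=1)
  nb ##..#: next=.  (t=0,i=15, bit25=0)
  nb ##...: next=#  (t=1,i=6, bit24=1)
  nb #.###: next=.  (t=0,i=8, bit23=0)
  nb #.##.: next=#  (t=2,i=20, bit22=1)
  nb #.#.#: next=.  (t=0,i=6, bit21=0)
  nb #.#..: next=#  (t=0,i=19, bit20=1)
  nb #..##: next=.  (t=0,i=21, bit19=0)
  nb #..#.: next=.  (t=0,i=16, bit18=0)
  nb #...#: next=.  (t=4,i=18, bit17=0)
  nb #....: next=#  (t=1,i=7, bit16=1)
  nb .####: next=.  (t=0,i=0, bit15=0)
  nb .###.: next=.  (t=0,i=9, bit14=0)
  nb .##.#: next=.  (t=2,i=4, bit13=0)
  nb .##..: next=#  (t=1,i=11, bit12=1)
  nb .#.##: next=.  (t=0,i=7, bit11=0)
  nb .#.#.: next=#  (t=0,i=18, bit10=1)
  nb .#..#: next=#  (t=0,i=20, bit9=1)
  nb .#...: next=#  (t=5,i=18, bit8=1)
  nb ..###: next=#  (t=0,i=22, bit7=1)
  nb ..##.: next=#  (t=1,i=10, bit6=1)
  nb ..#.#: next=.  (t=0,i=17, bit5=0)
  nb ..#..: next=.  (t=5,i=17, bit4=0)
  nb ...##: next=.  (t=1,i=9, bit3=0)
  nb ...#.: next=.  (t=4,i=19, bit2=0)
  nb ....#: next=#  (t=1,i=8, bit1=1)
  nb .....: next=#  (t=1,i=14, bit0=1)
  bits 11101101010100010001011111000011 = 3981514691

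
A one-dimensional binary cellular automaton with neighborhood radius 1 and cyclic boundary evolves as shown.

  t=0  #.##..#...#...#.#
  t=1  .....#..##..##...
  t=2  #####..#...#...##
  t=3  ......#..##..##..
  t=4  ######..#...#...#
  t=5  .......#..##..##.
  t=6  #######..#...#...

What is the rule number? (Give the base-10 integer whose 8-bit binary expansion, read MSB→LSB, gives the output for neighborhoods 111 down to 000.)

  nb ###: next=.  (t=2,i=0, bit7=0)
  nb ##.: next=.  (t=0,i=0, bit6=0)
  nb #.#: next=.  (t=0,i=1, bit5=0)
  nb #..: next=.  (t=0,i=4, bit4=0)
  nb .##: next=.  (t=0,i=2, bit3=0)
  nb .#.: next=.  (t=0,i=6, bit2=0)
  nb ..#: next=#  (t=0,i=5, bit1=1)
  nb ...: next=#  (t=0,i=8, bit0=1)
  bits 00000011 = 3

3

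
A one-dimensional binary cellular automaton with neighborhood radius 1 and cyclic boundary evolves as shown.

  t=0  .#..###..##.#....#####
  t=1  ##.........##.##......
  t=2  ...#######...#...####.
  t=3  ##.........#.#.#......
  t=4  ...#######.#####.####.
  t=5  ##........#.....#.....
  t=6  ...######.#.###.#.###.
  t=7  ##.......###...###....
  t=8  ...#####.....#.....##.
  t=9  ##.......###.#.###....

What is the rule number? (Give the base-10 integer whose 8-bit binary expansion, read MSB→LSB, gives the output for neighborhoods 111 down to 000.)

  [7] ### => .  t=0,i=5
  [6] ##. => .  t=0,i=6
  [5] #.# => #  t=0,i=0
  [4] #.. => .  t=0,i=2
  [3] .## => .  t=0,i=4
  [2] .#. => #  t=0,i=1
  [1] ..# => .  t=0,i=3
  [0] ... => #  t=0,i=14
  bits 00100101 = 37

37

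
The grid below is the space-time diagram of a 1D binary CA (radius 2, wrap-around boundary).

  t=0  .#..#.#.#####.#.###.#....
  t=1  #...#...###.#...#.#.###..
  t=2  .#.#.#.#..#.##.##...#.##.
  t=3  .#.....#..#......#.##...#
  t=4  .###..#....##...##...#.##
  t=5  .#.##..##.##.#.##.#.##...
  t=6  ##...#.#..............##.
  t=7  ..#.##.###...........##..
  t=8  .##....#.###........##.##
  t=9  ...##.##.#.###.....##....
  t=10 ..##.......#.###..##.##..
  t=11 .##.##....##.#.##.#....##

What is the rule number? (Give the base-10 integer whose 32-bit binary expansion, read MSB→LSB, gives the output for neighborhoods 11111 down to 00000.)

3012657516

  #####|#  b31=1 t=0,i=10
  ####.|.  b30=0 t=0,i=11
  ###.#|#  b29=1 t=0,i=12
  ###..|#  b28=1 t=1,i=22
  ##.##|.  b27=0 t=2,i=14
  ##.#.|.  b26=0 t=0,i=13
  ##..#|#  b25=1 t=1,i=23
  ##...|#  b24=1 t=2,i=17
  #.###|#  b23=1 t=0,i=8
  #.##.|.  b22=0 t=2,i=12
  #.#.#|.  b21=0 t=0,i=6
  #.#..|#  b20=1 t=0,i=20
  #..##|.  b19=0 t=5,i=6
  #..#.|.  b18=0 t=0,i=3
  #...#|.  b17=0 t=1,i=2
  #....|#  b16=1 t=0,i=22
  .####|#  b15=1 t=0,i=9
  .###.|.  b14=0 t=0,i=17
  .##.#|.  b13=0 t=2,i=13
  .##..|.  b12=0 t=2,i=16
  .#.##|.  b11=0 t=0,i=7
  .#.#.|.  b10=0 t=0,i=5
  .#..#|.  b9=0 t=0,i=2
  .#...|#  b8=1 t=0,i=21
  ..###|.  b7=0 t=1,i=8
  ..##.|#  b6=1 t=4,i=11
  ..#.#|#  b5=1 t=0,i=4
  ..#..|.  b4=0 t=0,i=1
  ...##|#  b3=1 t=1,i=7
  ...#.|#  b2=1 t=0,i=0
  ....#|.  b1=0 t=0,i=24
  .....|.  b0=0 t=0,i=23
  bits 10110011100100011000000101101100 = 3012657516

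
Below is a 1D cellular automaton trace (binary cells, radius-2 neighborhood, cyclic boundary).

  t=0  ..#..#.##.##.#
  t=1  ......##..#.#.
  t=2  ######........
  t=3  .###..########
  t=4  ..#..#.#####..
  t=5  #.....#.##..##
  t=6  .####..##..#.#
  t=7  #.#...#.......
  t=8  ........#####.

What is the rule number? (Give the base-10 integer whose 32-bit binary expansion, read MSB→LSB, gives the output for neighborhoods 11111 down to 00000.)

  [31] ##### => #  t=2,i=2
  [30] ####. => .  t=2,i=4
  [29] ###.# => .  t=3,i=13
  [28] ###.. => .  t=2,i=5
  [27] ##.## => .  t=0,i=9
  [26] ##.#. => #  t=0,i=12
  [25] ##..# => .  t=1,i=8
  [24] ##... => #  t=2,i=6
  [23] #.### => .  t=3,i=1
  [22] #.##. => #  t=0,i=7
  [21] #.#.# => .  t=6,i=13
  [20] #.#.. => .  t=0,i=13
  [19] #..## => #  t=3,i=5
  [18] #..#. => .  t=0,i=1
  [17] #...# => .  t=7,i=4
  [16] #.... => #  t=1,i=0
  [15] .#### => #  t=2,i=1
  [14] .###. => #  t=3,i=2
  [13] .##.# => .  t=0,i=8
  [12] .##.. => .  t=1,i=7
  [11] .#.## => #  t=0,i=6
  [10] .#.#. => .  t=1,i=11
  [9] .#..# => .  t=0,i=0
  [8] .#... => .  t=1,i=13
  [7] ..### => .  t=2,i=0
  [6] ..##. => .  t=1,i=6
  [5] ..#.# => .  t=0,i=5
  [4] ..#.. => .  t=0,i=2
  [3] ...## => #  t=1,i=5
  [2] ...#. => .  t=4,i=1
  [1] ....# => #  t=1,i=4
  [0] ..... => #  t=1,i=1
  bits 10000101010010011100100000001011 = 2236205067

2236205067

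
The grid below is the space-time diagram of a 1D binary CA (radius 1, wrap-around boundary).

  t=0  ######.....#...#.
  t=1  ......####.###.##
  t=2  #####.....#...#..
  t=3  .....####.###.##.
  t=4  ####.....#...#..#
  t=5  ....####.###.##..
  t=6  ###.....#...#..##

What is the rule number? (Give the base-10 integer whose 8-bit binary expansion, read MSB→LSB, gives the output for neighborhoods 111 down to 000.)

53

  ###|.  b7=0 t=0,i=1
  ##.|.  b6=0 t=0,i=5
  #.#|#  b5=1 t=0,i=16
  #..|#  b4=1 t=0,i=6
  .##|.  b3=0 t=0,i=0
  .#.|#  b2=1 t=0,i=11
  ..#|.  b1=0 t=0,i=10
  ...|#  b0=1 t=0,i=7
  bits 00110101 = 53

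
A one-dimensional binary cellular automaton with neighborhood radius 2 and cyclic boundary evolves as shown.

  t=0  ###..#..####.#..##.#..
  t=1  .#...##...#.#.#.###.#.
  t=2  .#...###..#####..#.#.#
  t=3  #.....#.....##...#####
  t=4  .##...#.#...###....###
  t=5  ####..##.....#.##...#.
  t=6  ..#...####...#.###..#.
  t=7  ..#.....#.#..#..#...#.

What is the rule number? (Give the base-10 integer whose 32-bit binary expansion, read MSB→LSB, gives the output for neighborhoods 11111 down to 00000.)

3445716592

  ##### -> #   bit 31 = 1  t=2,i=12
  ####. -> #   bit 30 = 1  t=0,i=10
  ###.# -> .   bit 29 = 0  t=0,i=11
  ###.. -> .   bit 28 = 0  t=0,i=2
  ##.## -> #   bit 27 = 1  t=4,i=0
  ##.#. -> #   bit 26 = 1  t=0,i=12
  ##..# -> .   bit 25 = 0  t=0,i=3
  ##... -> #   bit 24 = 1  t=1,i=7
  #.### -> .   bit 23 = 0  t=1,i=16
  #.##. -> #   bit 22 = 1  t=4,i=1
  #.#.# -> #   bit 21 = 1  t=1,i=12
  #.#.. -> .   bit 20 = 0  t=0,i=13
  #..## -> .   bit 19 = 0  t=0,i=7
  #..#. -> .   bit 18 = 0  t=0,i=4
  #...# -> .   bit 17 = 0  t=1,i=3
  #.... -> #   bit 16 = 1  t=3,i=2
  .#### -> .   bit 15 = 0  t=0,i=9
  .###. -> #   bit 14 = 1  t=0,i=1
  .##.# -> #   bit 13 = 1  t=0,i=17
  .##.. -> #   bit 12 = 1  t=1,i=6
  .#.## -> .   bit 11 = 0  t=1,i=15
  .#.#. -> #   bit 10 = 1  t=1,i=11
  .#..# -> #   bit 9 = 1  t=0,i=6
  .#... -> .   bit 8 = 0  t=1,i=2
  ..### -> .   bit 7 = 0  t=0,i=0
  ..##. -> #   bit 6 = 1  t=0,i=16
  ..#.# -> #   bit 5 = 1  t=1,i=10
  ..#.. -> #   bit 4 = 1  t=0,i=5
  ...## -> .   bit 3 = 0  t=1,i=4
  ...#. -> .   bit 2 = 0  t=1,i=9
  ....# -> .   bit 1 = 0  t=3,i=4
  ..... -> .   bit 0 = 0  t=3,i=3
  bits 11001101011000010111011001110000 = 3445716592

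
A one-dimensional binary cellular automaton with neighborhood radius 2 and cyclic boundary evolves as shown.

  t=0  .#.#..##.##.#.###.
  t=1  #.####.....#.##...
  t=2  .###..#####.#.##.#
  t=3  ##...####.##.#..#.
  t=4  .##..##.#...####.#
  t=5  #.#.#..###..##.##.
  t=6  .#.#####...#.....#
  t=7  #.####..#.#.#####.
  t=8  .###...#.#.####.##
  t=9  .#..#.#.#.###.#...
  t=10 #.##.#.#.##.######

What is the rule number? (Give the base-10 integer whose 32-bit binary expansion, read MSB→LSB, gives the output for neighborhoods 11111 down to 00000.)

2778570631

  [31] ##### => #  t=2,i=8
  [30] ####. => .  t=1,i=4
  [29] ###.# => #  t=2,i=10
  [28] ###.. => .  t=0,i=16
  [27] ##.## => .  t=0,i=8
  [26] ##.#. => #  t=0,i=11
  [25] ##..# => .  t=0,i=17
  [24] ##... => #  t=1,i=6
  [23] #.### => #  t=0,i=14
  [22] #.##. => .  t=0,i=9
  [21] #.#.# => .  t=0,i=12
  [20] #.#.. => #  t=0,i=3
  [19] #..## => #  t=0,i=5
  [18] #..#. => #  t=0,i=0
  [17] #...# => .  t=1,i=16
  [16] #.... => #  t=1,i=7
  [15] .#### => #  t=1,i=3
  [14] .###. => .  t=0,i=15
  [13] .##.# => .  t=0,i=7
  [12] .##.. => #  t=1,i=14
  [11] .#.## => #  t=0,i=13
  [10] .#.#. => #  t=0,i=2
  [9] .#..# => #  t=0,i=4
  [8] .#... => #  t=4,i=9
  [7] ..### => #  t=2,i=6
  [6] ..##. => .  t=0,i=6
  [5] ..#.# => .  t=0,i=1
  [4] ..#.. => .  t=6,i=11
  [3] ...## => .  t=3,i=4
  [2] ...#. => #  t=1,i=10
  [1] ....# => #  t=1,i=9
  [0] ..... => #  t=1,i=8
  bits 10100101100111011001111110000111 = 2778570631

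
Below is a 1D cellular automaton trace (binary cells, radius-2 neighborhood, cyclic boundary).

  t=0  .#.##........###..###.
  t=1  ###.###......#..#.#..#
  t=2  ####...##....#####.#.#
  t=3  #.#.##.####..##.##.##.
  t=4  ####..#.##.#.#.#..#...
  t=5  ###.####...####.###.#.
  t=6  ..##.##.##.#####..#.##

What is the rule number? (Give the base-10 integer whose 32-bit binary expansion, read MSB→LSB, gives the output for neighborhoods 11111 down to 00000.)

  [31] ##### => .  t=2,i=1
  [30] ####. => #  t=1,i=1
  [29] ###.# => #  t=1,i=2
  [28] ###.. => .  t=0,i=15
  [27] ##.## => #  t=1,i=3
  [26] ##.#. => .  t=2,i=18
  [25] ##..# => #  t=0,i=16
  [24] ##... => #  t=0,i=5
  [23] #.### => .  t=1,i=4
  [22] #.##. => .  t=0,i=3
  [21] #.#.# => #  t=2,i=19
  [20] #.#.. => .  t=1,i=18
  [19] #..## => .  t=0,i=17
  [18] #..#. => #  t=0,i=0
  [17] #...# => #  t=2,i=5
  [16] #.... => #  t=0,i=6
  [15] .#### => #  t=1,i=0
  [14] .###. => .  t=0,i=14
  [13] .##.# => .  t=3,i=5
  [12] .##.. => #  t=0,i=4
  [11] .#.## => #  t=0,i=2
  [10] .#.#. => #  t=1,i=17
  [9] .#..# => #  t=1,i=14
  [8] .#... => .  t=4,i=19
  [7] ..### => #  t=0,i=13
  [6] ..##. => #  t=2,i=7
  [5] ..#.# => #  t=0,i=1
  [4] ..#.. => #  t=1,i=13
  [3] ...## => .  t=0,i=12
  [2] ...#. => .  t=1,i=12
  [1] ....# => .  t=0,i=11
  [0] ..... => .  t=0,i=7
  bits 01101011001001111001111011110000 = 1797758704

1797758704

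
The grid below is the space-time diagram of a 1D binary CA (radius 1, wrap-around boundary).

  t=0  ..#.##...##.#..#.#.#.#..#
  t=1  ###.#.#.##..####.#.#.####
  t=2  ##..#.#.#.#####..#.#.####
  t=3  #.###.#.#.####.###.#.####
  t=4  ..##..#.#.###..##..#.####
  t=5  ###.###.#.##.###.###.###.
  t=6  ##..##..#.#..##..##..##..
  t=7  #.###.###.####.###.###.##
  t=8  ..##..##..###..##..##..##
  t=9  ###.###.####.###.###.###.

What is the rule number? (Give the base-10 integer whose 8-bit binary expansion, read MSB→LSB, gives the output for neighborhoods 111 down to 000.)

  ###|#  b7=1 t=1,i=0
  ##.|.  b6=0 t=0,i=5
  #.#|.  b5=0 t=0,i=3
  #..|#  b4=1 t=0,i=0
  .##|#  b3=1 t=0,i=4
  .#.|#  b2=1 t=0,i=2
  ..#|#  b1=1 t=0,i=1
  ...|.  b0=0 t=0,i=7
  bits 10011110 = 158

158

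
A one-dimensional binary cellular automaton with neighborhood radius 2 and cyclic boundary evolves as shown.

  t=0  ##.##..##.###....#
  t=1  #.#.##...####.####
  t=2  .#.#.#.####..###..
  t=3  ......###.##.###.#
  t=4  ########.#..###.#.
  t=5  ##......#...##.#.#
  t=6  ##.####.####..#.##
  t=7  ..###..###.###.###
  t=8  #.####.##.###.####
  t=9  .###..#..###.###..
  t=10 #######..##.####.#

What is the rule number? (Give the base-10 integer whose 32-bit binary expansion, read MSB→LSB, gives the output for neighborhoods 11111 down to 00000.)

  ##### -> .   bit 31 = 0  t=1,i=16
  ####. -> .   bit 30 = 0  t=1,i=11
  ###.# -> .   bit 29 = 0  t=0,i=1
  ###.. -> #   bit 28 = 1  t=0,i=12
  ##.## -> #   bit 27 = 1  t=0,i=2
  ##.#. -> #   bit 26 = 1  t=1,i=1
  ##..# -> #   bit 25 = 1  t=0,i=5
  ##... -> .   bit 24 = 0  t=0,i=13
  #.### -> #   bit 23 = 1  t=0,i=10
  #.##. -> .   bit 22 = 0  t=0,i=3
  #.#.# -> .   bit 21 = 0  t=1,i=2
  #.#.. -> .   bit 20 = 0  t=3,i=17
  #..## -> .   bit 19 = 0  t=0,i=6
  #..#. -> #   bit 18 = 1  t=6,i=13
  #...# -> #   bit 17 = 1  t=1,i=7
  #.... -> #   bit 16 = 1  t=0,i=14
  .#### -> #   bit 15 = 1  t=1,i=10
  .###. -> #   bit 14 = 1  t=0,i=0
  .##.# -> .   bit 13 = 0  t=0,i=8
  .##.. -> #   bit 12 = 1  t=0,i=4
  .#.## -> #   bit 11 = 1  t=1,i=3
  .#.#. -> .   bit 10 = 0  t=2,i=2
  .#..# -> .   bit 9 = 0  t=4,i=10
  .#... -> #   bit 8 = 1  t=3,i=0
  ..### -> #   bit 7 = 1  t=0,i=17
  ..##. -> .   bit 6 = 0  t=0,i=7
  ..#.# -> .   bit 5 = 0  t=2,i=1
  ..#.. -> #   bit 4 = 1  t=5,i=8
  ...## -> #   bit 3 = 1  t=0,i=16
  ...#. -> .   bit 2 = 0  t=2,i=0
  ....# -> #   bit 1 = 1  t=0,i=15
  ..... -> #   bit 0 = 1  t=3,i=2
  bits 00011110100001111101100110011011 = 512219547

512219547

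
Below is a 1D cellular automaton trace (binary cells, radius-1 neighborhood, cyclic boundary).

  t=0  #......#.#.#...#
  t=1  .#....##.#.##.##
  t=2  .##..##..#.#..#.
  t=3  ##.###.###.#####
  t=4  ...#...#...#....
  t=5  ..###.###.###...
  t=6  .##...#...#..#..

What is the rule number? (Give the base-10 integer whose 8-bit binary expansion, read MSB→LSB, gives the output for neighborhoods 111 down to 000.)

30

  [7] ### => .  t=3,i=0
  [6] ##. => .  t=0,i=0
  [5] #.# => .  t=0,i=8
  [4] #.. => #  t=0,i=1
  [3] .## => #  t=0,i=15
  [2] .#. => #  t=0,i=7
  [1] ..# => #  t=0,i=6
  [0] ... => .  t=0,i=2
  bits 00011110 = 30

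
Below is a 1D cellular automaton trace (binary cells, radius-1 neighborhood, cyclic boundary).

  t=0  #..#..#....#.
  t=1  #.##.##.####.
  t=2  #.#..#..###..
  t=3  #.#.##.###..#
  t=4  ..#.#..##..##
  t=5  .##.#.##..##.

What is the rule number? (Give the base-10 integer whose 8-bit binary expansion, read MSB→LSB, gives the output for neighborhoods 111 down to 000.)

  ### -> #   bit 7 = 1  t=1,i=9
  ##. -> .   bit 6 = 0  t=1,i=3
  #.# -> .   bit 5 = 0  t=0,i=12
  #.. -> .   bit 4 = 0  t=0,i=1
  .## -> #   bit 3 = 1  t=1,i=2
  .#. -> #   bit 2 = 1  t=0,i=0
  ..# -> #   bit 1 = 1  t=0,i=2
  ... -> #   bit 0 = 1  t=0,i=8
  bits 10001111 = 143

143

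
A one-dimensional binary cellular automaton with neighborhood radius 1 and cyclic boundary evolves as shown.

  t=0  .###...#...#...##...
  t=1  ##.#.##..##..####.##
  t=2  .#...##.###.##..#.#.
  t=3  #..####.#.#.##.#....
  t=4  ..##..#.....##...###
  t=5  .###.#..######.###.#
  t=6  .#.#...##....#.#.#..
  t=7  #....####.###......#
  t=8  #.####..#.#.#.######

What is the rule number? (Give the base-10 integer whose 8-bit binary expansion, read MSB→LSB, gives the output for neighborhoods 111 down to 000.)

75

  ###|.  b7=0 t=0,i=2
  ##.|#  b6=1 t=0,i=3
  #.#|.  b5=0 t=1,i=2
  #..|.  b4=0 t=0,i=4
  .##|#  b3=1 t=0,i=1
  .#.|.  b2=0 t=0,i=7
  ..#|#  b1=1 t=0,i=0
  ...|#  b0=1 t=0,i=5
  bits 01001011 = 75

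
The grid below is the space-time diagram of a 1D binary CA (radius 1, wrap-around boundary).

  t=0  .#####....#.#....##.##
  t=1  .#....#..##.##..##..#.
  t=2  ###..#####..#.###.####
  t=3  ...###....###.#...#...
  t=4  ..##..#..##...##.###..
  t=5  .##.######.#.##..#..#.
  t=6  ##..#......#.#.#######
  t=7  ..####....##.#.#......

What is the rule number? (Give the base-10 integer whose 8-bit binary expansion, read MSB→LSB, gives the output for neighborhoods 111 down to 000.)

30

  ###|.  b7=0 t=0,i=2
  ##.|.  b6=0 t=0,i=5
  #.#|.  b5=0 t=0,i=0
  #..|#  b4=1 t=0,i=6
  .##|#  b3=1 t=0,i=1
  .#.|#  b2=1 t=0,i=10
  ..#|#  b1=1 t=0,i=9
  ...|.  b0=0 t=0,i=7
  bits 00011110 = 30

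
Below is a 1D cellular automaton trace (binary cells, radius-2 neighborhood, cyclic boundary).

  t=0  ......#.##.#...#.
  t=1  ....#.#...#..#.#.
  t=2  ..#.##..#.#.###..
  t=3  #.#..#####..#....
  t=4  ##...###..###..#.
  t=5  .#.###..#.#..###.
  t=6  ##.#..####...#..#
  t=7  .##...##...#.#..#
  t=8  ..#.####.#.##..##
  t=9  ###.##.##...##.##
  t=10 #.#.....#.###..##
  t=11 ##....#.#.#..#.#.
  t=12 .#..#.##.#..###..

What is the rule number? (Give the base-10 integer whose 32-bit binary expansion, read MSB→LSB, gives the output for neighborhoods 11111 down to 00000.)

2793837818

  [31] ##### => #  t=3,i=7
  [30] ####. => .  t=3,i=8
  [29] ###.# => #  t=6,i=1
  [28] ###.. => .  t=2,i=14
  [27] ##.## => .  t=9,i=3
  [26] ##.#. => #  t=0,i=10
  [25] ##..# => #  t=2,i=6
  [24] ##... => .  t=2,i=15
  [23] #.### => #  t=2,i=12
  [22] #.##. => .  t=0,i=8
  [21] #.#.# => .  t=2,i=10
  [20] #.#.. => .  t=0,i=11
  [19] #..## => .  t=3,i=4
  [18] #..#. => #  t=1,i=12
  [17] #...# => #  t=0,i=13
  [16] #.... => .  t=0,i=0
  [15] .#### => #  t=3,i=6
  [14] .###. => .  t=2,i=13
  [13] .##.# => .  t=0,i=9
  [12] .##.. => #  t=2,i=5
  [11] .#.## => .  t=0,i=7
  [10] .#.#. => #  t=1,i=5
  [9] .#..# => .  t=1,i=11
  [8] .#... => .  t=0,i=12
  [7] ..### => #  t=3,i=5
  [6] ..##. => #  t=7,i=6
  [5] ..#.# => #  t=0,i=6
  [4] ..#.. => #  t=0,i=15
  [3] ...## => #  t=4,i=4
  [2] ...#. => .  t=0,i=5
  [1] ....# => #  t=0,i=4
  [0] ..... => .  t=0,i=1
  bits 10100110100001101001010011111010 = 2793837818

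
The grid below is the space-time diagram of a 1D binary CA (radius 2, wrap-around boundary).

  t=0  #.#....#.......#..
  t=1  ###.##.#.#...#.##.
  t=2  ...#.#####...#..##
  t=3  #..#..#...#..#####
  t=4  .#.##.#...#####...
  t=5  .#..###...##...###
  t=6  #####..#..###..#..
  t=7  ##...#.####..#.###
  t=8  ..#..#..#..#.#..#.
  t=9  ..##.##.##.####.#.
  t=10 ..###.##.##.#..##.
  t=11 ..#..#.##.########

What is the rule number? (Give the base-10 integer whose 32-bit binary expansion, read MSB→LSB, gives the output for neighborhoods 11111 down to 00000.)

255440626

  ##### -> .   bit 31 = 0  t=2,i=7
  ####. -> .   bit 30 = 0  t=2,i=8
  ###.# -> .   bit 29 = 0  t=1,i=2
  ###.. -> .   bit 28 = 0  t=2,i=9
  ##.## -> #   bit 27 = 1  t=1,i=3
  ##.#. -> #   bit 26 = 1  t=1,i=6
  ##..# -> #   bit 25 = 1  t=3,i=1
  ##... -> #   bit 24 = 1  t=2,i=0
  #.### -> .   bit 23 = 0  t=1,i=0
  #.##. -> .   bit 22 = 0  t=1,i=4
  #.#.# -> #   bit 21 = 1  t=1,i=7
  #.#.. -> #   bit 20 = 1  t=0,i=2
  #..## -> #   bit 19 = 1  t=2,i=15
  #..#. -> .   bit 18 = 0  t=0,i=17
  #...# -> .   bit 17 = 0  t=1,i=11
  #.... -> #   bit 16 = 1  t=0,i=4
  .#### -> #   bit 15 = 1  t=2,i=6
  .###. -> .   bit 14 = 0  t=1,i=1
  .##.# -> #   bit 13 = 1  t=1,i=5
  .##.. -> #   bit 12 = 1  t=2,i=17
  .#.## -> .   bit 11 = 0  t=1,i=14
  .#.#. -> #   bit 10 = 1  t=0,i=1
  .#..# -> #   bit 9 = 1  t=0,i=16
  .#... -> .   bit 8 = 0  t=0,i=3
  ..### -> #   bit 7 = 1  t=3,i=13
  ..##. -> #   bit 6 = 1  t=2,i=16
  ..#.# -> #   bit 5 = 1  t=0,i=0
  ..#.. -> #   bit 4 = 1  t=0,i=7
  ...## -> .   bit 3 = 0  t=4,i=9
  ...#. -> .   bit 2 = 0  t=0,i=6
  ....# -> #   bit 1 = 1  t=0,i=5
  ..... -> .   bit 0 = 0  t=0,i=10
  bits 00001111001110011011011011110010 = 255440626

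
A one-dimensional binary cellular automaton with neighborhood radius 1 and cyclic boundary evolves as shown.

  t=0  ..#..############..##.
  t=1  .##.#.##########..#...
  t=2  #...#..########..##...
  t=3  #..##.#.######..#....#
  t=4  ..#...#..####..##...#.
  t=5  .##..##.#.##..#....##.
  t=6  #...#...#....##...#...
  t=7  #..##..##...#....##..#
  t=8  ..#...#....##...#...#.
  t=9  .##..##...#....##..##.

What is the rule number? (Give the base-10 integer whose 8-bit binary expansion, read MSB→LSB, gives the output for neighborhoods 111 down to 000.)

134

  ###|#  b7=1 t=0,i=6
  ##.|.  b6=0 t=0,i=16
  #.#|.  b5=0 t=1,i=3
  #..|.  b4=0 t=0,i=3
  .##|.  b3=0 t=0,i=5
  .#.|#  b2=1 t=0,i=2
  ..#|#  b1=1 t=0,i=1
  ...|.  b0=0 t=0,i=0
  bits 10000110 = 134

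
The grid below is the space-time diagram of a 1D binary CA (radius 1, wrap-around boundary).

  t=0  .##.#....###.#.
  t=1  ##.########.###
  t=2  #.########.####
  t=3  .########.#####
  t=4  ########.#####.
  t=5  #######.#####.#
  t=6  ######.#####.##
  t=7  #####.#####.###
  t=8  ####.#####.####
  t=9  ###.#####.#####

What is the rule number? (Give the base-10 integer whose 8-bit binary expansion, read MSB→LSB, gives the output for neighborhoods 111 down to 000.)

191

  ###|#  b7=1 t=0,i=10
  ##.|.  b6=0 t=0,i=2
  #.#|#  b5=1 t=0,i=3
  #..|#  b4=1 t=0,i=5
  .##|#  b3=1 t=0,i=1
  .#.|#  b2=1 t=0,i=4
  ..#|#  b1=1 t=0,i=0
  ...|#  b0=1 t=0,i=6
  bits 10111111 = 191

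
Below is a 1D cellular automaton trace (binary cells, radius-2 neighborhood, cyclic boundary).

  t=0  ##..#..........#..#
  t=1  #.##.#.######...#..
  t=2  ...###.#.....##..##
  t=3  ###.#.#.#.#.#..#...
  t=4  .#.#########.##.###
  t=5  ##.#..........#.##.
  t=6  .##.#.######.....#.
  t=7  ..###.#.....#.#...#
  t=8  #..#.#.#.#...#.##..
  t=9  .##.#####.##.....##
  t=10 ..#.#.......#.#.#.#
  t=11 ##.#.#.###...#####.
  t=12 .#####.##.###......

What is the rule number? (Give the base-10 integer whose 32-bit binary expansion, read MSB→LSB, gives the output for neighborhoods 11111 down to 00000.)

128345865

  [31] ##### => .  t=1,i=9
  [30] ####. => .  t=1,i=11
  [29] ###.# => .  t=2,i=5
  [28] ###.. => .  t=0,i=1
  [27] ##.## => .  t=4,i=12
  [26] ##.#. => #  t=1,i=4
  [25] ##..# => #  t=0,i=2
  [24] ##... => #  t=1,i=13
  [23] #.### => #  t=1,i=7
  [22] #.##. => .  t=1,i=2
  [21] #.#.# => #  t=1,i=5
  [20] #.#.. => .  t=2,i=7
  [19] #..## => .  t=0,i=17
  [18] #..#. => #  t=0,i=3
  [17] #...# => #  t=1,i=14
  [16] #.... => .  t=0,i=6
  [15] .#### => .  t=1,i=8
  [14] .###. => #  t=0,i=0
  [13] .##.# => #  t=1,i=3
  [12] .##.. => .  t=2,i=14
  [11] .#.## => .  t=1,i=1
  [10] .#.#. => #  t=3,i=5
  [9] .#..# => #  t=0,i=16
  [8] .#... => #  t=0,i=5
  [7] ..### => .  t=0,i=18
  [6] ..##. => .  t=2,i=13
  [5] ..#.# => .  t=1,i=0
  [4] ..#.. => .  t=0,i=4
  [3] ...## => #  t=2,i=2
  [2] ...#. => .  t=0,i=14
  [1] ....# => .  t=0,i=13
  [0] ..... => #  t=0,i=7
  bits 00000111101001100110011100001001 = 128345865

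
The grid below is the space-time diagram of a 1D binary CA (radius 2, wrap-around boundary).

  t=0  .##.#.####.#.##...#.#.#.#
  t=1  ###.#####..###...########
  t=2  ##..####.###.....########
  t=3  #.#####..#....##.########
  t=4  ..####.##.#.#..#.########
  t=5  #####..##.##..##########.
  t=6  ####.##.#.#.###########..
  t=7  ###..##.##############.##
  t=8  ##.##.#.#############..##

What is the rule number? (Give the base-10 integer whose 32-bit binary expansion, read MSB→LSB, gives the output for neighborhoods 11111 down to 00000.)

  #####|#  b31=1 t=1,i=0
  ####.|#  b30=1 t=0,i=8
  ###.#|.  b29=0 t=0,i=9
  ###..|.  b28=0 t=1,i=8
  ##.##|.  b27=0 t=1,i=3
  ##.#.|.  b26=0 t=0,i=3
  ##..#|#  b25=1 t=1,i=9
  ##...|.  b24=0 t=0,i=15
  #.###|#  b23=1 t=0,i=6
  #.##.|#  b22=1 t=0,i=1
  #.#.#|#  b21=1 t=0,i=4
  #.#..|.  b20=0 t=4,i=12
  #..##|#  b19=1 t=1,i=10
  #..#.|#  b18=1 t=3,i=8
  #...#|.  b17=0 t=0,i=16
  #....|.  b16=0 t=2,i=13
  .####|#  b15=1 t=0,i=7
  .###.|.  b14=0 t=1,i=12
  .##.#|#  b13=1 t=0,i=2
  .##..|.  b12=0 t=0,i=14
  .#.##|#  b11=1 t=0,i=0
  .#.#.|#  b10=1 t=0,i=19
  .#..#|.  b9=0 t=4,i=13
  .#...|#  b8=1 t=3,i=10
  ..###|#  b7=1 t=1,i=11
  ..##.|.  b6=0 t=3,i=14
  ..#.#|#  b5=1 t=0,i=18
  ..#..|.  b4=0 t=3,i=9
  ...##|.  b3=0 t=1,i=16
  ...#.|#  b2=1 t=0,i=17
  ....#|#  b1=1 t=2,i=15
  .....|#  b0=1 t=2,i=14
  bits 11000010111011001010110110100111 = 3270290855

3270290855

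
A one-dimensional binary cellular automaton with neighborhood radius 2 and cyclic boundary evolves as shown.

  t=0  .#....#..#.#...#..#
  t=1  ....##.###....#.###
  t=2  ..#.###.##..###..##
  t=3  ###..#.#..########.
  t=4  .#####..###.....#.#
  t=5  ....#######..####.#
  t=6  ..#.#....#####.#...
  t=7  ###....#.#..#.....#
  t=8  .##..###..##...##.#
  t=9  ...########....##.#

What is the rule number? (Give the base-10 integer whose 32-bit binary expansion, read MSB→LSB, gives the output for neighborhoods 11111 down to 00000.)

  [31] ##### => .  t=3,i=12
  [30] ####. => #  t=3,i=16
  [29] ###.# => .  t=2,i=6
  [28] ###.. => #  t=1,i=9
  [27] ##.## => #  t=1,i=6
  [26] ##.#. => .  t=5,i=17
  [25] ##..# => #  t=2,i=0
  [24] ##... => .  t=1,i=0
  [23] #.### => .  t=1,i=7
  [22] #.##. => .  t=2,i=8
  [21] #.#.# => #  t=4,i=18
  [20] #.#.. => .  t=0,i=1
  [19] #..## => #  t=2,i=11
  [18] #..#. => #  t=0,i=8
  [17] #...# => .  t=0,i=13
  [16] #.... => .  t=0,i=3
  [15] .#### => .  t=3,i=11
  [14] .###. => #  t=1,i=8
  [13] .##.# => #  t=1,i=5
  [12] .##.. => .  t=2,i=9
  [11] .#.## => .  t=1,i=15
  [10] .#.#. => .  t=0,i=0
  [9] .#..# => #  t=0,i=7
  [8] .#... => .  t=0,i=2
  [7] ..### => #  t=2,i=12
  [6] ..##. => #  t=1,i=4
  [5] ..#.# => #  t=0,i=9
  [4] ..#.. => .  t=0,i=6
  [3] ...## => .  t=1,i=3
  [2] ...#. => #  t=0,i=5
  [1] ....# => #  t=0,i=4
  [0] ..... => #  t=4,i=13
  bits 01011010001011000110001011100111 = 1512858343

1512858343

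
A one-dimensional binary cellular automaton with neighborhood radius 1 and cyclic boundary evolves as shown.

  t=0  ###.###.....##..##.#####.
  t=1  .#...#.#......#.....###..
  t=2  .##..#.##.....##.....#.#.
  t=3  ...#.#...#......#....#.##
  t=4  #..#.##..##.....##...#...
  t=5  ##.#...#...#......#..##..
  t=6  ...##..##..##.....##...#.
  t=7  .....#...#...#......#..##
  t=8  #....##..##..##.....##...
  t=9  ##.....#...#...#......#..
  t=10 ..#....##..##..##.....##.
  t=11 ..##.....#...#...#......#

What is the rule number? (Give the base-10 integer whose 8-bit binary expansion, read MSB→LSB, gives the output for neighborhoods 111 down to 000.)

  nb ###: next=#  (t=0,i=1, bit7=1)
  nb ##.: next=.  (t=0,i=2, bit6=0)
  nb #.#: next=.  (t=0,i=3, bit5=0)
  nb #..: next=#  (t=0,i=7, bit4=1)
  nb .##: next=.  (t=0,i=0, bit3=0)
  nb .#.: next=#  (t=1,i=1, bit2=1)
  nb ..#: next=.  (t=0,i=11, bit1=0)
  nb ...: next=.  (t=0,i=8, bit0=0)
  bits 10010100 = 148

148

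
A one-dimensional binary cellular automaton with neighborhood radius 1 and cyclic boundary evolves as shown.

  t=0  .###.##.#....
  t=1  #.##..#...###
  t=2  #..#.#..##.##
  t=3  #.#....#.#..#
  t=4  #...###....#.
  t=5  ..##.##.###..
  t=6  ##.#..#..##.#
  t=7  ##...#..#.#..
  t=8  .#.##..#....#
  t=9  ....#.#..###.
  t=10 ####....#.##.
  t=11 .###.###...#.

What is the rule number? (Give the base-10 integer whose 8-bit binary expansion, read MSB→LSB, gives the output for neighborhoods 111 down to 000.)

  ###|#  b7=1 t=0,i=2
  ##.|#  b6=1 t=0,i=3
  #.#|.  b5=0 t=0,i=4
  #..|.  b4=0 t=0,i=9
  .##|.  b3=0 t=0,i=1
  .#.|.  b2=0 t=0,i=8
  ..#|#  b1=1 t=0,i=0
  ...|#  b0=1 t=0,i=10
  bits 11000011 = 195

195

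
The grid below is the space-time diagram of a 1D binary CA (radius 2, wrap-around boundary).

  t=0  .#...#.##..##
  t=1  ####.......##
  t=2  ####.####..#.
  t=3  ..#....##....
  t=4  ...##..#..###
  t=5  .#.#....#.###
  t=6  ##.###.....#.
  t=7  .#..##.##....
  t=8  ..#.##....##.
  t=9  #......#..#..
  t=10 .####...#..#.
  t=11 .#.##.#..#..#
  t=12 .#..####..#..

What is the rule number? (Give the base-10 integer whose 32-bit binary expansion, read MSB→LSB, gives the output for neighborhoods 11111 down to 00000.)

  #####|#  b31=1 t=1,i=0
  ####.|#  b30=1 t=1,i=2
  ###.#|.  b29=0 t=2,i=3
  ###..|#  b28=1 t=1,i=3
  ##.##|.  b27=0 t=2,i=4
  ##.#.|#  b26=1 t=0,i=0
  ##..#|.  b25=0 t=0,i=9
  ##...|.  b24=0 t=1,i=4
  #.###|.  b23=0 t=2,i=0
  #.##.|.  b22=0 t=0,i=7
  #.#.#|#  b21=1 t=5,i=1
  #.#..|#  b20=1 t=0,i=1
  #..##|.  b19=0 t=0,i=10
  #..#.|.  b18=0 t=2,i=10
  #...#|#  b17=1 t=0,i=3
  #....|#  b16=1 t=1,i=5
  .####|.  b15=0 t=1,i=12
  .###.|#  b14=1 t=4,i=11
  .##.#|#  b13=1 t=0,i=12
  .##..|.  b12=0 t=0,i=8
  .#.##|.  b11=0 t=0,i=6
  .#.#.|.  b10=0 t=5,i=2
  .#..#|#  b9=1 t=4,i=8
  .#...|#  b8=1 t=0,i=2
  ..###|#  b7=1 t=1,i=11
  ..##.|#  b6=1 t=0,i=11
  ..#.#|.  b5=0 t=0,i=5
  ..#..|.  b4=0 t=3,i=2
  ...##|.  b3=0 t=1,i=10
  ...#.|.  b2=0 t=0,i=4
  ....#|.  b1=0 t=1,i=9
  .....|#  b0=1 t=1,i=6
  bits 11010100001100110110001111000001 = 3560137665

3560137665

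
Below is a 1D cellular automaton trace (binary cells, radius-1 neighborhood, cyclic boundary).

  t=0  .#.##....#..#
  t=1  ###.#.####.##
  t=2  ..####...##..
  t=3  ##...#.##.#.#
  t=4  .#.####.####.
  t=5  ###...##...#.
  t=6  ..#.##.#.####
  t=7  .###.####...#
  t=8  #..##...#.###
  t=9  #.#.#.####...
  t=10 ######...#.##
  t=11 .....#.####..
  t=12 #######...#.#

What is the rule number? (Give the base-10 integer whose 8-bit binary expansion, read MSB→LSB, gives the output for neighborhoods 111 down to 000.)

  [7] ### => .  t=1,i=0
  [6] ##. => #  t=0,i=4
  [5] #.# => #  t=0,i=0
  [4] #.. => .  t=0,i=5
  [3] .## => .  t=0,i=3
  [2] .#. => #  t=0,i=1
  [1] ..# => #  t=0,i=8
  [0] ... => #  t=0,i=6
  bits 01100111 = 103

103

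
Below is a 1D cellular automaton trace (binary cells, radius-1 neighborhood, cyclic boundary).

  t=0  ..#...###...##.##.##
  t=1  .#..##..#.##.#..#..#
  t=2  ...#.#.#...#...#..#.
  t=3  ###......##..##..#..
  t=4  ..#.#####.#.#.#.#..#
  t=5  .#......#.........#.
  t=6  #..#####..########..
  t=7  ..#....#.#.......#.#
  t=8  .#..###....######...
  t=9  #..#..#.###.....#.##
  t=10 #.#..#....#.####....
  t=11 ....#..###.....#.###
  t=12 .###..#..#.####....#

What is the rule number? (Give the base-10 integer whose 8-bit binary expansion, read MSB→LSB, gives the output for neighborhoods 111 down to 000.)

67

  ### -> .   bit 7 = 0  t=0,i=7
  ##. -> #   bit 6 = 1  t=0,i=8
  #.# -> .   bit 5 = 0  t=0,i=14
  #.. -> .   bit 4 = 0  t=0,i=0
  .## -> .   bit 3 = 0  t=0,i=6
  .#. -> .   bit 2 = 0  t=0,i=2
  ..# -> #   bit 1 = 1  t=0,i=1
  ... -> #   bit 0 = 1  t=0,i=4
  bits 01000011 = 67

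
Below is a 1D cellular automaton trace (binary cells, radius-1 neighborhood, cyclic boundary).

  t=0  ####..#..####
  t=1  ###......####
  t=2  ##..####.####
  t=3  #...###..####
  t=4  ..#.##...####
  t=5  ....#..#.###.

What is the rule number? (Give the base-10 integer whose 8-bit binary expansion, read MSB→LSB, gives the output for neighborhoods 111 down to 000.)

  [7] ### => #  t=0,i=0
  [6] ##. => .  t=0,i=3
  [5] #.# => .  t=2,i=8
  [4] #.. => .  t=0,i=4
  [3] .## => #  t=0,i=9
  [2] .#. => .  t=0,i=6
  [1] ..# => .  t=0,i=5
  [0] ... => #  t=1,i=4
  bits 10001001 = 137

137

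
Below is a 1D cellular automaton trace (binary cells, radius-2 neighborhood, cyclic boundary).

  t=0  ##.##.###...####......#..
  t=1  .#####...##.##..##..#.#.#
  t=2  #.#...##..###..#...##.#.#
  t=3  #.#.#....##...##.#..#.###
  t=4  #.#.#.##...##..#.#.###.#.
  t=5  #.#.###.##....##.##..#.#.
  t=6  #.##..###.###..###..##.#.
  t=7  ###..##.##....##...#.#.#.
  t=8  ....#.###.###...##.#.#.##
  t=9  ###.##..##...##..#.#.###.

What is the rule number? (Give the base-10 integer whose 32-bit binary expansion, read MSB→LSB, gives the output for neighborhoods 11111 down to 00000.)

  nb #####: next=.  (t=1,i=3, bit31=0)
  nb ####.: next=.  (t=0,i=14, bit30=0)
  nb ###.#: next=#  (t=3,i=0, bit29=1)
  nb ###..: next=.  (t=0,i=8, bit28=0)
  nb ##.##: next=#  (t=0,i=2, bit27=1)
  nb ##.#.: next=.  (t=2,i=1, bit26=0)
  nb ##..#: next=.  (t=1,i=14, bit25=0)
  nb ##...: next=#  (t=0,i=9, bit24=1)
  nb #.###: next=.  (t=0,i=6, bit23=0)
  nb #.##.: next=#  (t=0,i=3, bit22=1)
  nb #.#.#: next=#  (t=1,i=22, bit21=1)
  nb #.#..: next=#  (t=2,i=2, bit20=1)
  nb #..##: next=#  (t=0,i=24, bit19=1)
  nb #..#.: next=#  (t=1,i=19, bit18=1)
  nb #...#: next=#  (t=0,i=10, bit17=1)
  nb #....: next=#  (t=0,i=17, bit16=1)
  nb .####: next=#  (t=0,i=13, bit15=1)
  nb .###.: next=.  (t=0,i=7, bit14=0)
  nb .##.#: next=#  (t=0,i=1, bit13=1)
  nb .##..: next=.  (t=1,i=13, bit12=0)
  nb .#.##: next=#  (t=1,i=0, bit11=1)
  nb .#.#.: next=.  (t=1,i=21, bit10=0)
  nb .#..#: next=.  (t=0,i=23, bit9=0)
  nb .#...: next=.  (t=2,i=3, bit8=0)
  nb ..###: next=#  (t=0,i=12, bit7=1)
  nb ..##.: next=.  (t=0,i=0, bit6=0)
  nb ..#.#: next=#  (t=1,i=20, bit5=1)
  nb ..#..: next=#  (t=0,i=22, bit4=1)
  nb ...##: next=.  (t=0,i=11, bit3=0)
  nb ...#.: next=.  (t=0,i=21, bit2=0)
  nb ....#: next=#  (t=0,i=20, bit1=1)
  nb .....: next=.  (t=0,i=18, bit0=0)
  bits 00101001011111111010100010110010 = 696232114

696232114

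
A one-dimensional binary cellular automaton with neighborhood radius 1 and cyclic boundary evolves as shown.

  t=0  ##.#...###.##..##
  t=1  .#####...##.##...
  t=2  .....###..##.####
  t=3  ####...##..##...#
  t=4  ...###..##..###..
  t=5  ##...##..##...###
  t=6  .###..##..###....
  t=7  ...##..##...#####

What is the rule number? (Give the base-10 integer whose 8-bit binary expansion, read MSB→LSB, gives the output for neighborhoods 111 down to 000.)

117

  nb ###: next=.  (t=0,i=0, bit7=0)
  nb ##.: next=#  (t=0,i=1, bit6=1)
  nb #.#: next=#  (t=0,i=2, bit5=1)
  nb #..: next=#  (t=0,i=4, bit4=1)
  nb .##: next=.  (t=0,i=7, bit3=0)
  nb .#.: next=#  (t=0,i=3, bit2=1)
  nb ..#: next=.  (t=0,i=6, bit1=0)
  nb ...: next=#  (t=0,i=5, bit0=1)
  bits 01110101 = 117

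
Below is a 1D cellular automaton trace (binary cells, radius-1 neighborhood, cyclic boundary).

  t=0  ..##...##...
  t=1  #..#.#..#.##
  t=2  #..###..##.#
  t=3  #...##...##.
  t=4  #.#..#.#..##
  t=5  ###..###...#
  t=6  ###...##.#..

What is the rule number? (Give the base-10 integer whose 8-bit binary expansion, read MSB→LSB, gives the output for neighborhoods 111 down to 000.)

229

  ###|#  b7=1 t=1,i=11
  ##.|#  b6=1 t=0,i=3
  #.#|#  b5=1 t=1,i=4
  #..|.  b4=0 t=0,i=4
  .##|.  b3=0 t=0,i=2
  .#.|#  b2=1 t=1,i=3
  ..#|.  b1=0 t=0,i=1
  ...|#  b0=1 t=0,i=0
  bits 11100101 = 229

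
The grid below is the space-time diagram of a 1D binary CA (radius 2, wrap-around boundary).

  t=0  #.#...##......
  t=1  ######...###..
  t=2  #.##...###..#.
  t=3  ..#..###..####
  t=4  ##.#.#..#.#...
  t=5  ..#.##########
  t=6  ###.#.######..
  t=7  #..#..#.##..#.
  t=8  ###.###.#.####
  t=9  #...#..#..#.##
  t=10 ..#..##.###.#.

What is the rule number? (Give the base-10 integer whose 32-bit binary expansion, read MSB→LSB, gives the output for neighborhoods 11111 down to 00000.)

2262239145

  nb #####: next=#  (t=1,i=2, bit31=1)
  nb ####.: next=.  (t=1,i=4, bit30=0)
  nb ###.#: next=.  (t=6,i=2, bit29=0)
  nb ###..: next=.  (t=1,i=5, bit28=0)
  nb ##.##: next=.  (t=8,i=3, bit27=0)
  nb ##.#.: next=#  (t=4,i=2, bit26=1)
  nb ##..#: next=#  (t=1,i=12, bit25=1)
  nb ##...: next=.  (t=0,i=8, bit24=0)
  nb #.###: next=#  (t=5,i=4, bit23=1)
  nb #.##.: next=#  (t=2,i=2, bit22=1)
  nb #.#.#: next=.  (t=2,i=0, bit21=0)
  nb #.#..: next=#  (t=0,i=2, bit20=1)
  nb #..##: next=.  (t=1,i=13, bit19=0)
  nb #..#.: next=#  (t=2,i=11, bit18=1)
  nb #...#: next=#  (t=0,i=4, bit17=1)
  nb #....: next=#  (t=0,i=9, bit16=1)
  nb .####: next=.  (t=1,i=1, bit15=0)
  nb .###.: next=.  (t=1,i=10, bit14=0)
  nb .##.#: next=.  (t=4,i=1, bit13=0)
  nb .##..: next=.  (t=0,i=7, bit12=0)
  nb .#.##: next=.  (t=2,i=1, bit11=0)
  nb .#.#.: next=#  (t=0,i=1, bit10=1)
  nb .#..#: next=#  (t=3,i=3, bit9=1)
  nb .#...: next=#  (t=0,i=3, bit8=1)
  nb ..###: next=#  (t=1,i=0, bit7=1)
  nb ..##.: next=.  (t=0,i=6, bit6=0)
  nb ..#.#: next=#  (t=0,i=0, bit5=1)
  nb ..#..: next=.  (t=3,i=2, bit4=0)
  nb ...##: next=#  (t=0,i=5, bit3=1)
  nb ...#.: next=.  (t=0,i=13, bit2=0)
  nb ....#: next=.  (t=0,i=12, bit1=0)
  nb .....: next=#  (t=0,i=10, bit0=1)
  bits 10000110110101110000011110101001 = 2262239145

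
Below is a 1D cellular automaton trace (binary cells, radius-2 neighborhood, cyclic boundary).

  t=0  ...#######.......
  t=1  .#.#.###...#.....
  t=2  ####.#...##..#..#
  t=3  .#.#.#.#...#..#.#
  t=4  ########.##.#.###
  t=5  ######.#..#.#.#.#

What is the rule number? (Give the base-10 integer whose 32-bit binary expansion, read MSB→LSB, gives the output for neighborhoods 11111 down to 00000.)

2729649830

  #####|#  b31=1 t=0,i=5
  ####.|.  b30=0 t=0,i=8
  ###.#|#  b29=1 t=2,i=3
  ###..|.  b28=0 t=0,i=9
  ##.##|.  b27=0 t=4,i=8
  ##.#.|.  b26=0 t=2,i=4
  ##..#|#  b25=1 t=2,i=11
  ##...|.  b24=0 t=0,i=10
  #.###|#  b23=1 t=1,i=5
  #.##.|.  b22=0 t=4,i=9
  #.#.#|#  b21=1 t=1,i=3
  #.#..|#  b20=1 t=2,i=5
  #..##|.  b19=0 t=2,i=15
  #..#.|.  b18=0 t=2,i=12
  #...#|#  b17=1 t=1,i=9
  #....|#  b16=1 t=0,i=11
  .####|.  b15=0 t=0,i=4
  .###.|.  b14=0 t=1,i=6
  .##.#|#  b13=1 t=4,i=10
  .##..|.  b12=0 t=2,i=10
  .#.##|.  b11=0 t=1,i=4
  .#.#.|#  b10=1 t=1,i=2
  .#..#|#  b9=1 t=2,i=14
  .#...|.  b8=0 t=1,i=12
  ..###|#  b7=1 t=0,i=3
  ..##.|.  b6=0 t=2,i=9
  ..#.#|#  b5=1 t=1,i=1
  ..#..|.  b4=0 t=1,i=11
  ...##|.  b3=0 t=0,i=2
  ...#.|#  b2=1 t=1,i=0
  ....#|#  b1=1 t=0,i=1
  .....|.  b0=0 t=0,i=0
  bits 10100010101100110010011010100110 = 2729649830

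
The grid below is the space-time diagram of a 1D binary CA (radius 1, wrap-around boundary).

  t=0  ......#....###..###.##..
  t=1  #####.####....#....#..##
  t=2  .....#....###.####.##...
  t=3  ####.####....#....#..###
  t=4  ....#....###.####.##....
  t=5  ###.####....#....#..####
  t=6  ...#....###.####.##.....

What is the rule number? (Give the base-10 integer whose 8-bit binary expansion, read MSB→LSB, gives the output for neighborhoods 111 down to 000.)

53

  ### -> .   bit 7 = 0  t=0,i=12
  ##. -> .   bit 6 = 0  t=0,i=13
  #.# -> #   bit 5 = 1  t=0,i=19
  #.. -> #   bit 4 = 1  t=0,i=7
  .## -> .   bit 3 = 0  t=0,i=11
  .#. -> #   bit 2 = 1  t=0,i=6
  ..# -> .   bit 1 = 0  t=0,i=5
  ... -> #   bit 0 = 1  t=0,i=0
  bits 00110101 = 53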